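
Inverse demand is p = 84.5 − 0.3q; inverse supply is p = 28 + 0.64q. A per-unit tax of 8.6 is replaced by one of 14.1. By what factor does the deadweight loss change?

Competitive equilibrium: 84.5 − 0.3q = 28 + 0.64q → q* = 60.1064, p* = 66.4681.
For a per-unit tax t: Δq = t/0.94, so DWL = ½·t·(t/0.94) = t²/1.88.
At t = 8.6: DWL = 39.340. At t = 14.1: DWL = 105.75.
Ratio = (14.1/8.6)² = 2.688.

2.688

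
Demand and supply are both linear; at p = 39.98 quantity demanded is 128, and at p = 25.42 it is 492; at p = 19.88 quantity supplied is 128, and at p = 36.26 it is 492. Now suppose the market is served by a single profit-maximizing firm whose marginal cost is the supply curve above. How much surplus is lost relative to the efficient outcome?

578.11

Demand slope = (25.42 − 39.98)/(492 − 128) = −0.04, so p = 45.1 − 0.04q.
Supply slope = (36.26 − 19.88)/(492 − 128) = 0.045, so p = 14.12 + 0.045q.
Competitive equilibrium: 45.1 − 0.04q = 14.12 + 0.045q → q* = 364.4706, p* = 30.5212.
Marginal revenue: MR = 45.1 − 0.08q. Set MR = MC: 45.1 − 0.08q = 14.12 + 0.045q → q_m = 247.84.
Price p_m = 45.1 − 0.04·247.84 = 35.1864; MC(q_m) = 14.12 + 0.045·247.84 = 25.2728.
Competitive q* = 364.4706, so Δq = 116.6306; wedge = 35.1864 − 25.2728 = 9.9136.
Welfare loss = ½ × 116.6306 × 9.9136 = 578.11.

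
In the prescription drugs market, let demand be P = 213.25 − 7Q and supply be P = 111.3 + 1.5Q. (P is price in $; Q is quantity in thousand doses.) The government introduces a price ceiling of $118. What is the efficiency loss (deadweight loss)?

$240.82 thousand

Competitive equilibrium: 213.25 − 7Q = 111.3 + 1.5Q → Q* = 11.99412, P* = 129.29118.
At the ceiling P = 118, quantity supplied = (118 − 111.3)/1.5 = 4.46667.
Willingness to pay at Q' = 4.46667: 213.25 − 7·4.46667 = 181.98331.
ΔQ = 11.99412 − 4.46667 = 7.52745; wedge = 181.98331 − 118 = 63.98331.
The triangle = ½ × 7.52745 × 63.98331 = $240.82 thousand.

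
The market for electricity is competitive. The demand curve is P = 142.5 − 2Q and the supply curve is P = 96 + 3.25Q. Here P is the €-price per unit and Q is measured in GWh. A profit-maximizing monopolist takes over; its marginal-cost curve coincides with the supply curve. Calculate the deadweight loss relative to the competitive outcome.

€15.67

Competitive equilibrium: 142.5 − 2Q = 96 + 3.25Q → Q* = 8.8571, P* = 124.7857.
Marginal revenue: MR = 142.5 − 4Q. Set MR = MC: 142.5 − 4Q = 96 + 3.25Q → Q_m = 6.4138.
Price P_m = 142.5 − 2·6.4138 = 129.6724; MC(Q_m) = 96 + 3.25·6.4138 = 116.8449.
Competitive Q* = 8.8571, so ΔQ = 2.4433; wedge = 129.6724 − 116.8449 = 12.8275.
Deadweight loss = ½ × 2.4433 × 12.8275 = €15.67.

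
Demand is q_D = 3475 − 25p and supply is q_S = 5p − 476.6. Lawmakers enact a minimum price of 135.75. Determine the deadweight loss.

1218.07

In inverse form: demand p = 139 − 0.04q, supply p = 95.32 + 0.2q.
Competitive equilibrium: 139 − 0.04q = 95.32 + 0.2q → q* = 182, p* = 131.72.
At the floor p = 135.75, quantity demanded = (139 − 135.75)/0.04 = 81.25.
Sellers' marginal cost at q' = 81.25: 95.32 + 0.2·81.25 = 111.57.
Δq = 182 − 81.25 = 100.75; wedge = 135.75 − 111.57 = 24.18.
The triangle = ½ × 100.75 × 24.18 = 1218.07.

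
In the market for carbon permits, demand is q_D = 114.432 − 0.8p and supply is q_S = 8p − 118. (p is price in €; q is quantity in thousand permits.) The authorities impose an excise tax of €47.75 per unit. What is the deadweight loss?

€829.11 thousand

In inverse form: demand p = 143.04 − 1.25q, supply p = 14.75 + 0.125q.
Competitive equilibrium: 143.04 − 1.25q = 14.75 + 0.125q → q* = 93.3018, p* = 26.4127.
With the tax, the buyer price exceeds the seller price by 47.75: (143.04 − 1.25q) − (14.75 + 0.125q) = 47.75 → q' = 58.5745.
Δq = 93.3018 − 58.5745 = 34.7273; the wedge equals the tax, 47.75.
Deadweight loss = ½ × 34.7273 × 47.75 = €829.11 thousand.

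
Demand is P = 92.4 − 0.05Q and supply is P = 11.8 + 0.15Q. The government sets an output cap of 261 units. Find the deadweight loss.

2016.40

Competitive equilibrium: 92.4 − 0.05Q = 11.8 + 0.15Q → Q* = 403, P* = 72.25.
At Q = 261: demand price = 92.4 − 0.05·261 = 79.35; supply price = 11.8 + 0.15·261 = 50.95.
ΔQ = 403 − 261 = 142; wedge = 79.35 − 50.95 = 28.4.
Deadweight loss = ½ × 142 × 28.4 = 2016.40.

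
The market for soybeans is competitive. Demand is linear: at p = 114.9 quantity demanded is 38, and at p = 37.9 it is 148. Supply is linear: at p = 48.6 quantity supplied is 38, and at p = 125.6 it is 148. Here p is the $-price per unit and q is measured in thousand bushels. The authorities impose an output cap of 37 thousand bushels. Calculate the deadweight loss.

$1636.89 thousand

Demand slope = (37.9 − 114.9)/(148 − 38) = −0.7, so p = 141.5 − 0.7q.
Supply slope = (125.6 − 48.6)/(148 − 38) = 0.7, so p = 22 + 0.7q.
Competitive equilibrium: 141.5 − 0.7q = 22 + 0.7q → q* = 85.3571, p* = 81.75.
At q = 37: demand price = 141.5 − 0.7·37 = 115.6; supply price = 22 + 0.7·37 = 47.9.
Δq = 85.3571 − 37 = 48.3571; wedge = 115.6 − 47.9 = 67.7.
The triangle = ½ × 48.3571 × 67.7 = $1636.89 thousand.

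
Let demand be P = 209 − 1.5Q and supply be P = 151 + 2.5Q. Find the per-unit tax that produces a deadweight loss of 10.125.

9

Competitive equilibrium: 209 − 1.5Q = 151 + 2.5Q → Q* = 14.5, P* = 187.25.
A tax t gives ΔQ = t/4 and wedge t, so DWL = t²/8.
t²/8 = 10.125 → t² = 81 → t = 9.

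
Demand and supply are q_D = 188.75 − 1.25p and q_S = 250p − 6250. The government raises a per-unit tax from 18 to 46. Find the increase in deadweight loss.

In inverse form: demand p = 151 − 0.8q, supply p = 25 + 0.004q.
Competitive equilibrium: 151 − 0.8q = 25 + 0.004q → q* = 156.7164, p* = 25.6269.
For a per-unit tax t: Δq = t/0.804, so DWL = ½·t·(t/0.804) = t²/1.608.
At t = 18: DWL = 201.493. At t = 46: DWL = 1315.92.
Increase = 1315.92 − 201.493 = 1114.43.

1114.43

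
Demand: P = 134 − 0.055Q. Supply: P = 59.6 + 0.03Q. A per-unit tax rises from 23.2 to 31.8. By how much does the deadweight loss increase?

Competitive equilibrium: 134 − 0.055Q = 59.6 + 0.03Q → Q* = 875.2941, P* = 85.8588.
For a per-unit tax t: ΔQ = t/0.085, so DWL = ½·t·(t/0.085) = t²/0.17.
At t = 23.2: DWL = 3166.118. At t = 31.8: DWL = 5948.471.
Increase = 5948.471 − 3166.118 = 2782.35.

2782.35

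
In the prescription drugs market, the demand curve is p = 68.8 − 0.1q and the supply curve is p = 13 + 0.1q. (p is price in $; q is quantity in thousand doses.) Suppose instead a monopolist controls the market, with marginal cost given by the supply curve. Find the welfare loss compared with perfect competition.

$864.90 thousand

Competitive equilibrium: 68.8 − 0.1q = 13 + 0.1q → q* = 279, p* = 40.9.
Marginal revenue: MR = 68.8 − 0.2q. Set MR = MC: 68.8 − 0.2q = 13 + 0.1q → q_m = 186.
Price p_m = 68.8 − 0.1·186 = 50.2; MC(q_m) = 13 + 0.1·186 = 31.6.
Competitive q* = 279, so Δq = 93; wedge = 50.2 − 31.6 = 18.6.
Welfare loss = ½ × 93 × 18.6 = $864.90 thousand.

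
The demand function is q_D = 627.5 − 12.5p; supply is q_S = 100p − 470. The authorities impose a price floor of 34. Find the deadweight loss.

In inverse form: demand p = 50.2 − 0.08q, supply p = 4.7 + 0.01q.
Competitive equilibrium: 50.2 − 0.08q = 4.7 + 0.01q → q* = 505.5556, p* = 9.7556.
At the floor p = 34, quantity demanded = (50.2 − 34)/0.08 = 202.5.
Sellers' marginal cost at q' = 202.5: 4.7 + 0.01·202.5 = 6.725.
Δq = 505.5556 − 202.5 = 303.0556; wedge = 34 − 6.725 = 27.275.
Welfare loss = ½ × 303.0556 × 27.275 = 4132.92.

4132.92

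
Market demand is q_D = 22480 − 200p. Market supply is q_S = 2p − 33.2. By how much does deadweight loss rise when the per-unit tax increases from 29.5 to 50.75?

In inverse form: demand p = 112.4 − 0.005q, supply p = 16.6 + 0.5q.
Competitive equilibrium: 112.4 − 0.005q = 16.6 + 0.5q → q* = 189.703, p* = 111.4515.
For a per-unit tax t: Δq = t/0.505, so DWL = ½·t·(t/0.505) = t²/1.01.
At t = 29.5: DWL = 861.634. At t = 50.75: DWL = 2550.062.
Increase = 2550.062 − 861.634 = 1688.43.

1688.43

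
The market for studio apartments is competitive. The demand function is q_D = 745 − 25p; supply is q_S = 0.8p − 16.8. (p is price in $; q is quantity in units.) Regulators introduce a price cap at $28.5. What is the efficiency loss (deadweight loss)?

$0.44

In inverse form: demand p = 29.8 − 0.04q, supply p = 21 + 1.25q.
Competitive equilibrium: 29.8 − 0.04q = 21 + 1.25q → q* = 6.8217, p* = 29.5271.
At the ceiling p = 28.5, quantity supplied = (28.5 − 21)/1.25 = 6.
Willingness to pay at q' = 6: 29.8 − 0.04·6 = 29.56.
Δq = 6.8217 − 6 = 0.8217; wedge = 29.56 − 28.5 = 1.06.
Welfare loss = ½ × 0.8217 × 1.06 = $0.44.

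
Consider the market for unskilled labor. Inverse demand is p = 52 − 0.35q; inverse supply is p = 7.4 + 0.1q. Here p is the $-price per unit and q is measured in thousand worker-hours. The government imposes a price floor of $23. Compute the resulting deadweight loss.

$59.44 thousand

Competitive equilibrium: 52 − 0.35q = 7.4 + 0.1q → q* = 99.1111, p* = 17.3111.
At the floor p = 23, quantity demanded = (52 − 23)/0.35 = 82.8571.
Sellers' marginal cost at q' = 82.8571: 7.4 + 0.1·82.8571 = 15.6857.
Δq = 99.1111 − 82.8571 = 16.254; wedge = 23 − 15.6857 = 7.3143.
Deadweight loss = ½ × 16.254 × 7.3143 = $59.44 thousand.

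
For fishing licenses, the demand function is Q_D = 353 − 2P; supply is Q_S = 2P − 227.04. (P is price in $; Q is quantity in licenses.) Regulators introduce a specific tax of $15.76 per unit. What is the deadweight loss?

$124.19

In inverse form: demand P = 176.5 − 0.5Q, supply P = 113.52 + 0.5Q.
Competitive equilibrium: 176.5 − 0.5Q = 113.52 + 0.5Q → Q* = 62.98, P* = 145.01.
With the tax, the buyer price exceeds the seller price by 15.76: (176.5 − 0.5Q) − (113.52 + 0.5Q) = 15.76 → Q' = 47.22.
ΔQ = 62.98 − 47.22 = 15.76; the wedge equals the tax, 15.76.
DWL = ½ × 15.76 × 15.76 = $124.19.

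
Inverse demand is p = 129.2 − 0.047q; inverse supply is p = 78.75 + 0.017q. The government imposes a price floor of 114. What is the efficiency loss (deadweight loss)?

Competitive equilibrium: 129.2 − 0.047q = 78.75 + 0.017q → q* = 788.28125, p* = 92.15078.
At the floor p = 114, quantity demanded = (129.2 − 114)/0.047 = 323.40426.
Sellers' marginal cost at q' = 323.40426: 78.75 + 0.017·323.40426 = 84.24787.
Δq = 788.28125 − 323.40426 = 464.87699; wedge = 114 − 84.24787 = 29.75213.
Welfare loss = ½ × 464.87699 × 29.75213 = 6915.54.

6915.54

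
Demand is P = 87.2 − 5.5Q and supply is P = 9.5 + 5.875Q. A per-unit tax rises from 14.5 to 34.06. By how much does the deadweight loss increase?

41.75

Competitive equilibrium: 87.2 − 5.5Q = 9.5 + 5.875Q → Q* = 6.8308, P* = 49.6308.
For a per-unit tax t: ΔQ = t/11.375, so DWL = ½·t·(t/11.375) = t²/22.75.
At t = 14.5: DWL = 9.242. At t = 34.06: DWL = 50.993.
Increase = 50.993 − 9.242 = 41.75.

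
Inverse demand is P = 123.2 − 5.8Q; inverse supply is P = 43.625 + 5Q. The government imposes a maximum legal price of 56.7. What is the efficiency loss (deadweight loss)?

Competitive equilibrium: 123.2 − 5.8Q = 43.625 + 5Q → Q* = 7.36806, P* = 80.46528.
At the ceiling P = 56.7, quantity supplied = (56.7 − 43.625)/5 = 2.615.
Willingness to pay at Q' = 2.615: 123.2 − 5.8·2.615 = 108.033.
ΔQ = 7.36806 − 2.615 = 4.75306; wedge = 108.033 − 56.7 = 51.333.
DWL = ½ × 4.75306 × 51.333 = 121.99.

121.99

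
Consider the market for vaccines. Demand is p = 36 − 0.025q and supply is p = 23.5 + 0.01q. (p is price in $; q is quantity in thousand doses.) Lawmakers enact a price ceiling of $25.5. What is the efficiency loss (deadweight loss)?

$432.14 thousand

Competitive equilibrium: 36 − 0.025q = 23.5 + 0.01q → q* = 357.1429, p* = 27.0714.
At the ceiling p = 25.5, quantity supplied = (25.5 − 23.5)/0.01 = 200.
Willingness to pay at q' = 200: 36 − 0.025·200 = 31.
Δq = 357.1429 − 200 = 157.1429; wedge = 31 − 25.5 = 5.5.
The triangle = ½ × 157.1429 × 5.5 = $432.14 thousand.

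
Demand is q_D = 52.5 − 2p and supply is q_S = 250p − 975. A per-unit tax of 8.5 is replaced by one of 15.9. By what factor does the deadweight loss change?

In inverse form: demand p = 26.25 − 0.5q, supply p = 3.9 + 0.004q.
Competitive equilibrium: 26.25 − 0.5q = 3.9 + 0.004q → q* = 44.3452, p* = 4.0774.
For a per-unit tax t: Δq = t/0.504, so DWL = ½·t·(t/0.504) = t²/1.008.
At t = 8.5: DWL = 71.677. At t = 15.9: DWL = 250.804.
Ratio = (15.9/8.5)² = 3.499.

3.499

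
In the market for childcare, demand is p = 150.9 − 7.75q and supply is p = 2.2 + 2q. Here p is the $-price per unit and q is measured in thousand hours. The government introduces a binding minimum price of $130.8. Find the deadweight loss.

Competitive equilibrium: 150.9 − 7.75q = 2.2 + 2q → q* = 15.25128, p* = 32.70256.
At the floor p = 130.8, quantity demanded = (150.9 − 130.8)/7.75 = 2.59355.
Sellers' marginal cost at q' = 2.59355: 2.2 + 2·2.59355 = 7.3871.
Δq = 15.25128 − 2.59355 = 12.65773; wedge = 130.8 − 7.3871 = 123.4129.
Welfare loss = ½ × 12.65773 × 123.4129 = $781.06 thousand.

$781.06 thousand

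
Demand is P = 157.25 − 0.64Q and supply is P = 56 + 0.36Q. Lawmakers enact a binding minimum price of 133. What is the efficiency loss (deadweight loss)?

Competitive equilibrium: 157.25 − 0.64Q = 56 + 0.36Q → Q* = 101.25, P* = 92.45.
At the floor P = 133, quantity demanded = (157.25 − 133)/0.64 = 37.8906.
Sellers' marginal cost at Q' = 37.8906: 56 + 0.36·37.8906 = 69.6406.
ΔQ = 101.25 − 37.8906 = 63.3594; wedge = 133 − 69.6406 = 63.3594.
Welfare loss = ½ × 63.3594 × 63.3594 = 2007.21.

2007.21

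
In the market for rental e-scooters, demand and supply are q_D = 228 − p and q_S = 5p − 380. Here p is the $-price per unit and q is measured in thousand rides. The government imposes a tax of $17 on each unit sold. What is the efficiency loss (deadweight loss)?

In inverse form: demand p = 228 − q, supply p = 76 + 0.2q.
Competitive equilibrium: 228 − q = 76 + 0.2q → q* = 126.6667, p* = 101.3333.
With the tax, the buyer price exceeds the seller price by 17: (228 − q) − (76 + 0.2q) = 17 → q' = 112.5.
Δq = 126.6667 − 112.5 = 14.1667; the wedge equals the tax, 17.
The triangle = ½ × 14.1667 × 17 = $120.42 thousand.

$120.42 thousand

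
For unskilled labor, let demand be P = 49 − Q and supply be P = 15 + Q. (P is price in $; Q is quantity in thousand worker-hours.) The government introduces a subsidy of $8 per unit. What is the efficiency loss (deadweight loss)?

Competitive equilibrium: 49 − Q = 15 + Q → Q* = 17, P* = 32.
The subsidy lowers effective supply by 8: P = 7 + Q.
New quantity: 49 − Q = 7 + Q → Q' = 21.
Overproduction ΔQ = 21 − 17 = 4; wedge = subsidy = 8.
The triangle = ½ × 4 × 8 = $16 thousand.

$16 thousand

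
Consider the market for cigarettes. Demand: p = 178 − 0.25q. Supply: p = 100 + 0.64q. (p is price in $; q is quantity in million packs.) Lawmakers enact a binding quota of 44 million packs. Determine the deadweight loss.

Competitive equilibrium: 178 − 0.25q = 100 + 0.64q → q* = 87.6404, p* = 156.0899.
At q = 44: demand price = 178 − 0.25·44 = 167; supply price = 100 + 0.64·44 = 128.16.
Δq = 87.6404 − 44 = 43.6404; wedge = 167 − 128.16 = 38.84.
DWL = ½ × 43.6404 × 38.84 = $847.50 million.

$847.50 million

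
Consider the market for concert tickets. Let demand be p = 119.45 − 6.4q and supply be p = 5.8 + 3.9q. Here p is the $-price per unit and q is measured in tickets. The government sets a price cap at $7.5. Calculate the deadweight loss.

$578.44

Competitive equilibrium: 119.45 − 6.4q = 5.8 + 3.9q → q* = 11.03398, p* = 48.83252.
At the ceiling p = 7.5, quantity supplied = (7.5 − 5.8)/3.9 = 0.4359.
Willingness to pay at q' = 0.4359: 119.45 − 6.4·0.4359 = 116.66024.
Δq = 11.03398 − 0.4359 = 10.59808; wedge = 116.66024 − 7.5 = 109.16024.
The triangle = ½ × 10.59808 × 109.16024 = $578.44.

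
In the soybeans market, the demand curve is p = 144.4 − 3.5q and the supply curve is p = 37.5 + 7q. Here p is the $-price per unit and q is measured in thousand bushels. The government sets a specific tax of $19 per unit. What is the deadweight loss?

$17.19 thousand

Competitive equilibrium: 144.4 − 3.5q = 37.5 + 7q → q* = 10.181, p* = 108.7667.
With the tax, the buyer price exceeds the seller price by 19: (144.4 − 3.5q) − (37.5 + 7q) = 19 → q' = 8.3714.
Δq = 10.181 − 8.3714 = 1.8096; the wedge equals the tax, 19.
Deadweight loss = ½ × 1.8096 × 19 = $17.19 thousand.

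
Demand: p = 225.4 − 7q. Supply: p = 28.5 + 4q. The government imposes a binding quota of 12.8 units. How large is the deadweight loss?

Competitive equilibrium: 225.4 − 7q = 28.5 + 4q → q* = 17.9, p* = 100.1.
At q = 12.8: demand price = 225.4 − 7·12.8 = 135.8; supply price = 28.5 + 4·12.8 = 79.7.
Δq = 17.9 − 12.8 = 5.1; wedge = 135.8 − 79.7 = 56.1.
DWL = ½ × 5.1 × 56.1 = 143.055.

143.055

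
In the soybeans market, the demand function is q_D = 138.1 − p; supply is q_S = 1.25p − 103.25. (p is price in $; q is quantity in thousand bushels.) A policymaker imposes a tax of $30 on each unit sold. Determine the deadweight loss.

$250 thousand

In inverse form: demand p = 138.1 − q, supply p = 82.6 + 0.8q.
Competitive equilibrium: 138.1 − q = 82.6 + 0.8q → q* = 30.8333, p* = 107.2667.
With the tax, the buyer price exceeds the seller price by 30: (138.1 − q) − (82.6 + 0.8q) = 30 → q' = 14.1667.
Δq = 30.8333 − 14.1667 = 16.6666; the wedge equals the tax, 30.
DWL = ½ × 16.6666 × 30 = $250 thousand.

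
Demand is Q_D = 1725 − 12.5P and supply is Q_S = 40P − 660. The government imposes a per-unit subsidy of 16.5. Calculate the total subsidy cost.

In inverse form: demand P = 138 − 0.08Q, supply P = 16.5 + 0.025Q.
Competitive equilibrium: 138 − 0.08Q = 16.5 + 0.025Q → Q* = 1157.1429, P* = 45.4286.
The subsidy lowers effective supply by 16.5: P = 0 + 0.025Q.
New quantity: 138 − 0.08Q = 0 + 0.025Q → Q' = 1314.2857.
Total subsidy cost = 16.5 × 1314.2857 = 21685.71.

21685.71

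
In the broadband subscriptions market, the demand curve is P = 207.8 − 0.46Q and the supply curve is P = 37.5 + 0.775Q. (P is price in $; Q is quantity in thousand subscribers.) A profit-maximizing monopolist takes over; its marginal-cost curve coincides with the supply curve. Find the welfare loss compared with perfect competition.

Competitive equilibrium: 207.8 − 0.46Q = 37.5 + 0.775Q → Q* = 137.89474, P* = 144.36842.
Marginal revenue: MR = 207.8 − 0.92Q. Set MR = MC: 207.8 − 0.92Q = 37.5 + 0.775Q → Q_m = 100.47198.
Price P_m = 207.8 − 0.46·100.47198 = 161.58289; MC(Q_m) = 37.5 + 0.775·100.47198 = 115.36578.
Competitive Q* = 137.89474, so ΔQ = 37.42276; wedge = 161.58289 − 115.36578 = 46.21711.
DWL = ½ × 37.42276 × 46.21711 = $864.79 thousand.

$864.79 thousand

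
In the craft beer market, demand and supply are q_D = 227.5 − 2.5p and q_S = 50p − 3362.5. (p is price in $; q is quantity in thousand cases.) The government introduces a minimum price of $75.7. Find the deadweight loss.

$70.31 thousand

In inverse form: demand p = 91 − 0.4q, supply p = 67.25 + 0.02q.
Competitive equilibrium: 91 − 0.4q = 67.25 + 0.02q → q* = 56.5476, p* = 68.381.
At the floor p = 75.7, quantity demanded = (91 − 75.7)/0.4 = 38.25.
Sellers' marginal cost at q' = 38.25: 67.25 + 0.02·38.25 = 68.015.
Δq = 56.5476 − 38.25 = 18.2976; wedge = 75.7 − 68.015 = 7.685.
The triangle = ½ × 18.2976 × 7.685 = $70.31 thousand.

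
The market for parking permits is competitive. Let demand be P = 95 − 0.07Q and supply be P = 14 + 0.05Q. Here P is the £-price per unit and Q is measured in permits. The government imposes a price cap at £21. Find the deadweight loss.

Competitive equilibrium: 95 − 0.07Q = 14 + 0.05Q → Q* = 675, P* = 47.75.
At the ceiling P = 21, quantity supplied = (21 − 14)/0.05 = 140.
Willingness to pay at Q' = 140: 95 − 0.07·140 = 85.2.
ΔQ = 675 − 140 = 535; wedge = 85.2 − 21 = 64.2.
The triangle = ½ × 535 × 64.2 = £17173.50.

£17173.50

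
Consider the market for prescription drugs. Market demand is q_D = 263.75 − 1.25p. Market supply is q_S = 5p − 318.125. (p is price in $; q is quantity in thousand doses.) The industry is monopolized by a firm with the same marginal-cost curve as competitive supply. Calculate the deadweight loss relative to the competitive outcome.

In inverse form: demand p = 211 − 0.8q, supply p = 63.625 + 0.2q.
Competitive equilibrium: 211 − 0.8q = 63.625 + 0.2q → q* = 147.375, p* = 93.1.
Marginal revenue: MR = 211 − 1.6q. Set MR = MC: 211 − 1.6q = 63.625 + 0.2q → q_m = 81.875.
Price p_m = 211 − 0.8·81.875 = 145.5; MC(q_m) = 63.625 + 0.2·81.875 = 80.
Competitive q* = 147.375, so Δq = 65.5; wedge = 145.5 − 80 = 65.5.
The triangle = ½ × 65.5 × 65.5 = $2145.125 thousand.

$2145.125 thousand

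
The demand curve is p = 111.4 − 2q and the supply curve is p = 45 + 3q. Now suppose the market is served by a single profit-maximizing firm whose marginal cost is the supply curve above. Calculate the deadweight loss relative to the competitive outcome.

Competitive equilibrium: 111.4 − 2q = 45 + 3q → q* = 13.28, p* = 84.84.
Marginal revenue: MR = 111.4 − 4q. Set MR = MC: 111.4 − 4q = 45 + 3q → q_m = 9.4857.
Price p_m = 111.4 − 2·9.4857 = 92.4286; MC(q_m) = 45 + 3·9.4857 = 73.4571.
Competitive q* = 13.28, so Δq = 3.7943; wedge = 92.4286 − 73.4571 = 18.9715.
Deadweight loss = ½ × 3.7943 × 18.9715 = 35.99.

35.99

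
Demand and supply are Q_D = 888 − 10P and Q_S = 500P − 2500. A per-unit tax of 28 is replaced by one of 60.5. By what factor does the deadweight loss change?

In inverse form: demand P = 88.8 − 0.1Q, supply P = 5 + 0.002Q.
Competitive equilibrium: 88.8 − 0.1Q = 5 + 0.002Q → Q* = 821.5686, P* = 6.6431.
For a per-unit tax t: ΔQ = t/0.102, so DWL = ½·t·(t/0.102) = t²/0.204.
At t = 28: DWL = 3843.137. At t = 60.5: DWL = 17942.402.
Ratio = (60.5/28)² = 4.669.

4.669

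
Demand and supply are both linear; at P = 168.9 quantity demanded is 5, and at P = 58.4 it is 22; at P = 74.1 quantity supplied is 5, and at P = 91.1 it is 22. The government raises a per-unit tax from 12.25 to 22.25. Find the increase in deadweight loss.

23

Demand slope = (58.4 − 168.9)/(22 − 5) = −6.5, so P = 201.4 − 6.5Q.
Supply slope = (91.1 − 74.1)/(22 − 5) = 1, so P = 69.1 + Q.
Competitive equilibrium: 201.4 − 6.5Q = 69.1 + Q → Q* = 17.64, P* = 86.74.
For a per-unit tax t: ΔQ = t/7.5, so DWL = ½·t·(t/7.5) = t²/15.
At t = 12.25: DWL = 10.004. At t = 22.25: DWL = 33.004.
Increase = 33.004 − 10.004 = 23.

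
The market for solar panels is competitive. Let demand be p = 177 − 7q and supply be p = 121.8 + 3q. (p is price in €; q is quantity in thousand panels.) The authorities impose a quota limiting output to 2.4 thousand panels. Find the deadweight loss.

€48.672 thousand

Competitive equilibrium: 177 − 7q = 121.8 + 3q → q* = 5.52, p* = 138.36.
At q = 2.4: demand price = 177 − 7·2.4 = 160.2; supply price = 121.8 + 3·2.4 = 129.
Δq = 5.52 − 2.4 = 3.12; wedge = 160.2 − 129 = 31.2.
Welfare loss = ½ × 3.12 × 31.2 = €48.672 thousand.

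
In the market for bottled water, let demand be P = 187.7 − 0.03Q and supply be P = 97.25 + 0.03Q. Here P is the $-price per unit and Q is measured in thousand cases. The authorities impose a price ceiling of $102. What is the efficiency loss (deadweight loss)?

$54607.52 thousand

Competitive equilibrium: 187.7 − 0.03Q = 97.25 + 0.03Q → Q* = 1507.5, P* = 142.475.
At the ceiling P = 102, quantity supplied = (102 − 97.25)/0.03 = 158.3333.
Willingness to pay at Q' = 158.3333: 187.7 − 0.03·158.3333 = 182.95.
ΔQ = 1507.5 − 158.3333 = 1349.1667; wedge = 182.95 − 102 = 80.95.
The triangle = ½ × 1349.1667 × 80.95 = $54607.52 thousand.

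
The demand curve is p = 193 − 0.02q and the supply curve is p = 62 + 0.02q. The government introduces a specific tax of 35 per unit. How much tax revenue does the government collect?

Competitive equilibrium: 193 − 0.02q = 62 + 0.02q → q* = 3275, p* = 127.5.
With the tax, the buyer price exceeds the seller price by 35: (193 − 0.02q) − (62 + 0.02q) = 35 → q' = 2400.
Tax revenue = 35 × 2400 = 84000.

84000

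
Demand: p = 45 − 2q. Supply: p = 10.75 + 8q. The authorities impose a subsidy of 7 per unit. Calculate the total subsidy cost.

28.875

Competitive equilibrium: 45 − 2q = 10.75 + 8q → q* = 3.425, p* = 38.15.
The subsidy lowers effective supply by 7: p = 3.75 + 8q.
New quantity: 45 − 2q = 3.75 + 8q → q' = 4.125.
Total subsidy cost = 7 × 4.125 = 28.875.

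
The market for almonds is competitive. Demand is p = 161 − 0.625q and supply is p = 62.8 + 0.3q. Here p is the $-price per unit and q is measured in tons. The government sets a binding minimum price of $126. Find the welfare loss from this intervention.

Competitive equilibrium: 161 − 0.625q = 62.8 + 0.3q → q* = 106.1622, p* = 94.6486.
At the floor p = 126, quantity demanded = (161 − 126)/0.625 = 56.
Sellers' marginal cost at q' = 56: 62.8 + 0.3·56 = 79.6.
Δq = 106.1622 − 56 = 50.1622; wedge = 126 − 79.6 = 46.4.
The triangle = ½ × 50.1622 × 46.4 = $1163.76.

$1163.76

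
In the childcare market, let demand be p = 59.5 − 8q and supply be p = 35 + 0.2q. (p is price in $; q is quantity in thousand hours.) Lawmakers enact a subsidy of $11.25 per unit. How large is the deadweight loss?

Competitive equilibrium: 59.5 − 8q = 35 + 0.2q → q* = 2.9878, p* = 35.5976.
The subsidy lowers effective supply by 11.25: p = 23.75 + 0.2q.
New quantity: 59.5 − 8q = 23.75 + 0.2q → q' = 4.3598.
Overproduction Δq = 4.3598 − 2.9878 = 1.372; wedge = subsidy = 11.25.
Deadweight loss = ½ × 1.372 × 11.25 = $7.72 thousand.

$7.72 thousand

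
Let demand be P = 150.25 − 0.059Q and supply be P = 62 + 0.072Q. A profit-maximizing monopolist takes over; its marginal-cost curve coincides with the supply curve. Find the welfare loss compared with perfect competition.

2866.32

Competitive equilibrium: 150.25 − 0.059Q = 62 + 0.072Q → Q* = 673.66412, P* = 110.50382.
Marginal revenue: MR = 150.25 − 0.118Q. Set MR = MC: 150.25 − 0.118Q = 62 + 0.072Q → Q_m = 464.47368.
Price P_m = 150.25 − 0.059·464.47368 = 122.84605; MC(Q_m) = 62 + 0.072·464.47368 = 95.4421.
Competitive Q* = 673.66412, so ΔQ = 209.19044; wedge = 122.84605 − 95.4421 = 27.40395.
DWL = ½ × 209.19044 × 27.40395 = 2866.32.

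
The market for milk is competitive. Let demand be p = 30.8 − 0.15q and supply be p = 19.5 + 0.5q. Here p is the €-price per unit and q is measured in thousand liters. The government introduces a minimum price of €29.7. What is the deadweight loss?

Competitive equilibrium: 30.8 − 0.15q = 19.5 + 0.5q → q* = 17.3846, p* = 28.1923.
At the floor p = 29.7, quantity demanded = (30.8 − 29.7)/0.15 = 7.3333.
Sellers' marginal cost at q' = 7.3333: 19.5 + 0.5·7.3333 = 23.1667.
Δq = 17.3846 − 7.3333 = 10.0513; wedge = 29.7 − 23.1667 = 6.5333.
Welfare loss = ½ × 10.0513 × 6.5333 = €32.83 thousand.

€32.83 thousand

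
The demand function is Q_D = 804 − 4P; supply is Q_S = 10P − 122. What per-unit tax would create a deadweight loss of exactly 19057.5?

115.5

In inverse form: demand P = 201 − 0.25Q, supply P = 12.2 + 0.1Q.
Competitive equilibrium: 201 − 0.25Q = 12.2 + 0.1Q → Q* = 539.4286, P* = 66.1429.
A tax t gives ΔQ = t/0.35 and wedge t, so DWL = t²/0.7.
t²/0.7 = 19057.5 → t² = 13340.25 → t = 115.5.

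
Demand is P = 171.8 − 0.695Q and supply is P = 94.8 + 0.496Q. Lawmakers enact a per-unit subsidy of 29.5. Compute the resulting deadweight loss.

365.34

Competitive equilibrium: 171.8 − 0.695Q = 94.8 + 0.496Q → Q* = 64.6516, P* = 126.8672.
The subsidy lowers effective supply by 29.5: P = 65.3 + 0.496Q.
New quantity: 171.8 − 0.695Q = 65.3 + 0.496Q → Q' = 89.4207.
Overproduction ΔQ = 89.4207 − 64.6516 = 24.7691; wedge = subsidy = 29.5.
Welfare loss = ½ × 24.7691 × 29.5 = 365.34.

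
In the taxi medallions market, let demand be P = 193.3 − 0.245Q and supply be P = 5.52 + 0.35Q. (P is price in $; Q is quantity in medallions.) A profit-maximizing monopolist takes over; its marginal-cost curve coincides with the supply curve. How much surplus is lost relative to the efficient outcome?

$2520.72

Competitive equilibrium: 193.3 − 0.245Q = 5.52 + 0.35Q → Q* = 315.5966, P* = 115.9788.
Marginal revenue: MR = 193.3 − 0.49Q. Set MR = MC: 193.3 − 0.49Q = 5.52 + 0.35Q → Q_m = 223.5476.
Price P_m = 193.3 − 0.245·223.5476 = 138.5308; MC(Q_m) = 5.52 + 0.35·223.5476 = 83.7617.
Competitive Q* = 315.5966, so ΔQ = 92.049; wedge = 138.5308 − 83.7617 = 54.7691.
The triangle = ½ × 92.049 × 54.7691 = $2520.72.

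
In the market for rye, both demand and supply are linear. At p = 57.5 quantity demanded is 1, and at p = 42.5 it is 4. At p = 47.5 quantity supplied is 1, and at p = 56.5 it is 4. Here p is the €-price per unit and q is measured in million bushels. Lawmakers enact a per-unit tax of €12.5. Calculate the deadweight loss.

Demand slope = (42.5 − 57.5)/(4 − 1) = −5, so p = 62.5 − 5q.
Supply slope = (56.5 − 47.5)/(4 − 1) = 3, so p = 44.5 + 3q.
Competitive equilibrium: 62.5 − 5q = 44.5 + 3q → q* = 2.25, p* = 51.25.
With the tax, the buyer price exceeds the seller price by 12.5: (62.5 − 5q) − (44.5 + 3q) = 12.5 → q' = 0.6875.
Δq = 2.25 − 0.6875 = 1.5625; the wedge equals the tax, 12.5.
The triangle = ½ × 1.5625 × 12.5 = €9.77 million.

€9.77 million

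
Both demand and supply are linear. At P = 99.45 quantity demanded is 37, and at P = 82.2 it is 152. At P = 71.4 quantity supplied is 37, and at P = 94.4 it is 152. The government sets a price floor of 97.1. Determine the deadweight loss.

727.51

Demand slope = (82.2 − 99.45)/(152 − 37) = −0.15, so P = 105 − 0.15Q.
Supply slope = (94.4 − 71.4)/(152 − 37) = 0.2, so P = 64 + 0.2Q.
Competitive equilibrium: 105 − 0.15Q = 64 + 0.2Q → Q* = 117.1429, P* = 87.4286.
At the floor P = 97.1, quantity demanded = (105 − 97.1)/0.15 = 52.6667.
Sellers' marginal cost at Q' = 52.6667: 64 + 0.2·52.6667 = 74.5333.
ΔQ = 117.1429 − 52.6667 = 64.4762; wedge = 97.1 − 74.5333 = 22.5667.
Welfare loss = ½ × 64.4762 × 22.5667 = 727.51.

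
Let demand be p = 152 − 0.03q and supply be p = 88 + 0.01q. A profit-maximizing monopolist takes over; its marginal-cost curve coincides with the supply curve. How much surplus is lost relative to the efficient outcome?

9404.08

Competitive equilibrium: 152 − 0.03q = 88 + 0.01q → q* = 1600, p* = 104.
Marginal revenue: MR = 152 − 0.06q. Set MR = MC: 152 − 0.06q = 88 + 0.01q → q_m = 914.28571.
Price p_m = 152 − 0.03·914.28571 = 124.57143; MC(q_m) = 88 + 0.01·914.28571 = 97.14286.
Competitive q* = 1600, so Δq = 685.71429; wedge = 124.57143 − 97.14286 = 27.42857.
Deadweight loss = ½ × 685.71429 × 27.42857 = 9404.08.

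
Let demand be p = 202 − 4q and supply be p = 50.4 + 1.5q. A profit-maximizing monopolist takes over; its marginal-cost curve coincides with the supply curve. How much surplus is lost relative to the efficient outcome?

370.41

Competitive equilibrium: 202 − 4q = 50.4 + 1.5q → q* = 27.56364, p* = 91.74545.
Marginal revenue: MR = 202 − 8q. Set MR = MC: 202 − 8q = 50.4 + 1.5q → q_m = 15.95789.
Price p_m = 202 − 4·15.95789 = 138.16844; MC(q_m) = 50.4 + 1.5·15.95789 = 74.33684.
Competitive q* = 27.56364, so Δq = 11.60575; wedge = 138.16844 − 74.33684 = 63.8316.
DWL = ½ × 11.60575 × 63.8316 = 370.41.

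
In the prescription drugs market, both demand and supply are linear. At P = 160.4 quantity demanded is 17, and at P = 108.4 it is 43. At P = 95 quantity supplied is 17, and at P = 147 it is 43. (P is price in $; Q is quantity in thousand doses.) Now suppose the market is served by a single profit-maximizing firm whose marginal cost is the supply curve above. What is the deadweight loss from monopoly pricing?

$247.16 thousand

Demand slope = (108.4 − 160.4)/(43 − 17) = −2, so P = 194.4 − 2Q.
Supply slope = (147 − 95)/(43 − 17) = 2, so P = 61 + 2Q.
Competitive equilibrium: 194.4 − 2Q = 61 + 2Q → Q* = 33.35, P* = 127.7.
Marginal revenue: MR = 194.4 − 4Q. Set MR = MC: 194.4 − 4Q = 61 + 2Q → Q_m = 22.2333.
Price P_m = 194.4 − 2·22.2333 = 149.9334; MC(Q_m) = 61 + 2·22.2333 = 105.4666.
Competitive Q* = 33.35, so ΔQ = 11.1167; wedge = 149.9334 − 105.4666 = 44.4668.
DWL = ½ × 11.1167 × 44.4668 = $247.16 thousand.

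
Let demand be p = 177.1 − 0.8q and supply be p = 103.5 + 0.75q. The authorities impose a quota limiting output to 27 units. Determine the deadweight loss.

325.18

Competitive equilibrium: 177.1 − 0.8q = 103.5 + 0.75q → q* = 47.4839, p* = 139.1129.
At q = 27: demand price = 177.1 − 0.8·27 = 155.5; supply price = 103.5 + 0.75·27 = 123.75.
Δq = 47.4839 − 27 = 20.4839; wedge = 155.5 − 123.75 = 31.75.
Deadweight loss = ½ × 20.4839 × 31.75 = 325.18.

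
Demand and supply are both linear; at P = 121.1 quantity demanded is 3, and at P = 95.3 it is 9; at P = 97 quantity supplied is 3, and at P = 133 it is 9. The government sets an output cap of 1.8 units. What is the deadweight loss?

64.53

Demand slope = (95.3 − 121.1)/(9 − 3) = −4.3, so P = 134 − 4.3Q.
Supply slope = (133 − 97)/(9 − 3) = 6, so P = 79 + 6Q.
Competitive equilibrium: 134 − 4.3Q = 79 + 6Q → Q* = 5.3398, P* = 111.0388.
At Q = 1.8: demand price = 134 − 4.3·1.8 = 126.26; supply price = 79 + 6·1.8 = 89.8.
ΔQ = 5.3398 − 1.8 = 3.5398; wedge = 126.26 − 89.8 = 36.46.
DWL = ½ × 3.5398 × 36.46 = 64.53.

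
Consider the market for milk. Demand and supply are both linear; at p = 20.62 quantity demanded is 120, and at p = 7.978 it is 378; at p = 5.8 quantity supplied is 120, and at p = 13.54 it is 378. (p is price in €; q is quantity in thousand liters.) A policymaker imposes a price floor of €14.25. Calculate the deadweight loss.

Demand slope = (7.978 − 20.62)/(378 − 120) = −0.049, so p = 26.5 − 0.049q.
Supply slope = (13.54 − 5.8)/(378 − 120) = 0.03, so p = 2.2 + 0.03q.
Competitive equilibrium: 26.5 − 0.049q = 2.2 + 0.03q → q* = 307.5949, p* = 11.4278.
At the floor p = 14.25, quantity demanded = (26.5 − 14.25)/0.049 = 250.
Sellers' marginal cost at q' = 250: 2.2 + 0.03·250 = 9.7.
Δq = 307.5949 − 250 = 57.5949; wedge = 14.25 − 9.7 = 4.55.
DWL = ½ × 57.5949 × 4.55 = €131.03 thousand.

€131.03 thousand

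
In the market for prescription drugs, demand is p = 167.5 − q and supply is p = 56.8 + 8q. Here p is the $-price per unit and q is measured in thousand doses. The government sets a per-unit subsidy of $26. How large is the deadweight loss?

Competitive equilibrium: 167.5 − q = 56.8 + 8q → q* = 12.3, p* = 155.2.
The subsidy lowers effective supply by 26: p = 30.8 + 8q.
New quantity: 167.5 − q = 30.8 + 8q → q' = 15.1889.
Overproduction Δq = 15.1889 − 12.3 = 2.8889; wedge = subsidy = 26.
Welfare loss = ½ × 2.8889 × 26 = $37.56 thousand.

$37.56 thousand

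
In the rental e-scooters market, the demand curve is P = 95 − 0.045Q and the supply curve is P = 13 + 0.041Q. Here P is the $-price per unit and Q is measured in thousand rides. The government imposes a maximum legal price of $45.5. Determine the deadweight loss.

Competitive equilibrium: 95 − 0.045Q = 13 + 0.041Q → Q* = 953.4884, P* = 52.093.
At the ceiling P = 45.5, quantity supplied = (45.5 − 13)/0.041 = 792.6829.
Willingness to pay at Q' = 792.6829: 95 − 0.045·792.6829 = 59.3293.
ΔQ = 953.4884 − 792.6829 = 160.8055; wedge = 59.3293 − 45.5 = 13.8293.
DWL = ½ × 160.8055 × 13.8293 = $1111.91 thousand.

$1111.91 thousand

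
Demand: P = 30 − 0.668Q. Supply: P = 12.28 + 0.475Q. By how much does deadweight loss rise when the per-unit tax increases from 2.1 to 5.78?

Competitive equilibrium: 30 − 0.668Q = 12.28 + 0.475Q → Q* = 15.5031, P* = 19.644.
For a per-unit tax t: ΔQ = t/1.143, so DWL = ½·t·(t/1.143) = t²/2.286.
At t = 2.1: DWL = 1.929. At t = 5.78: DWL = 14.614.
Increase = 14.614 − 1.929 = 12.69.

12.69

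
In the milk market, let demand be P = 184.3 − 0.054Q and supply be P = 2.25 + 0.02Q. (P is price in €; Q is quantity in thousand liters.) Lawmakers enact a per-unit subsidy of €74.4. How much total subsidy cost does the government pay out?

Competitive equilibrium: 184.3 − 0.054Q = 2.25 + 0.02Q → Q* = 2460.13514, P* = 51.4527.
The subsidy lowers effective supply by 74.4: P = 0.02Q − 72.15.
New quantity: 184.3 − 0.054Q = 0.02Q − 72.15 → Q' = 3465.54054.
Total subsidy cost = 74.4 × 3465.54054 = €257836.22 thousand.

€257836.22 thousand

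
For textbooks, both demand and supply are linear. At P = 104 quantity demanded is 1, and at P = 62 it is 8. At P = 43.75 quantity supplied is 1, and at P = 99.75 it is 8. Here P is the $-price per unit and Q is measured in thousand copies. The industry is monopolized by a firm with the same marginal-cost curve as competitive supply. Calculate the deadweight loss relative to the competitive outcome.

Demand slope = (62 − 104)/(8 − 1) = −6, so P = 110 − 6Q.
Supply slope = (99.75 − 43.75)/(8 − 1) = 8, so P = 35.75 + 8Q.
Competitive equilibrium: 110 − 6Q = 35.75 + 8Q → Q* = 5.3036, P* = 78.1786.
Marginal revenue: MR = 110 − 12Q. Set MR = MC: 110 − 12Q = 35.75 + 8Q → Q_m = 3.7125.
Price P_m = 110 − 6·3.7125 = 87.725; MC(Q_m) = 35.75 + 8·3.7125 = 65.45.
Competitive Q* = 5.3036, so ΔQ = 1.5911; wedge = 87.725 − 65.45 = 22.275.
Welfare loss = ½ × 1.5911 × 22.275 = $17.72 thousand.

$17.72 thousand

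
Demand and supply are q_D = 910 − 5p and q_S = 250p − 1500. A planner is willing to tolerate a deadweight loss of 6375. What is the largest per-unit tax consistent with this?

51

In inverse form: demand p = 182 − 0.2q, supply p = 6 + 0.004q.
Competitive equilibrium: 182 − 0.2q = 6 + 0.004q → q* = 862.7451, p* = 9.451.
A tax t gives Δq = t/0.204 and wedge t, so DWL = t²/0.408.
t²/0.408 = 6375 → t² = 2601 → t = 51.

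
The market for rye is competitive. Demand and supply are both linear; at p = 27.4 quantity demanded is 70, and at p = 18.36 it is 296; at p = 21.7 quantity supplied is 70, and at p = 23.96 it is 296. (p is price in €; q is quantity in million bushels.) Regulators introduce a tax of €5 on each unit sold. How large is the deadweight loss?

€250 million

Demand slope = (18.36 − 27.4)/(296 − 70) = −0.04, so p = 30.2 − 0.04q.
Supply slope = (23.96 − 21.7)/(296 − 70) = 0.01, so p = 21 + 0.01q.
Competitive equilibrium: 30.2 − 0.04q = 21 + 0.01q → q* = 184, p* = 22.84.
With the tax, the buyer price exceeds the seller price by 5: (30.2 − 0.04q) − (21 + 0.01q) = 5 → q' = 84.
Δq = 184 − 84 = 100; the wedge equals the tax, 5.
The triangle = ½ × 100 × 5 = €250 million.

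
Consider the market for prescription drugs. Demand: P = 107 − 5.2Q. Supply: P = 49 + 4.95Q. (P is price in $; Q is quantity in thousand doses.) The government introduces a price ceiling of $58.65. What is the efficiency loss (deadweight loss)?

$71.93 thousand

Competitive equilibrium: 107 − 5.2Q = 49 + 4.95Q → Q* = 5.7143, P* = 77.2857.
At the ceiling P = 58.65, quantity supplied = (58.65 − 49)/4.95 = 1.9495.
Willingness to pay at Q' = 1.9495: 107 − 5.2·1.9495 = 96.8626.
ΔQ = 5.7143 − 1.9495 = 3.7648; wedge = 96.8626 − 58.65 = 38.2126.
The triangle = ½ × 3.7648 × 38.2126 = $71.93 thousand.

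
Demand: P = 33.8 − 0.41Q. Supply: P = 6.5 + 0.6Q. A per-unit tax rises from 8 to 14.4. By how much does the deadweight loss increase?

Competitive equilibrium: 33.8 − 0.41Q = 6.5 + 0.6Q → Q* = 27.0297, P* = 22.7178.
For a per-unit tax t: ΔQ = t/1.01, so DWL = ½·t·(t/1.01) = t²/2.02.
At t = 8: DWL = 31.683. At t = 14.4: DWL = 102.653.
Increase = 102.653 − 31.683 = 70.97.

70.97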